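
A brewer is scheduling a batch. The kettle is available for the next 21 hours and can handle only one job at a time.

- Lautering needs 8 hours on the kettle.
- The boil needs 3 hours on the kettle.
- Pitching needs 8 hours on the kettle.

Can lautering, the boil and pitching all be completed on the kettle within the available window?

Yes

Running back to back, the jobs need 8 + 3 + 8 = 19 hours on the kettle.
Since 19 ≤ 21, they fit within the window.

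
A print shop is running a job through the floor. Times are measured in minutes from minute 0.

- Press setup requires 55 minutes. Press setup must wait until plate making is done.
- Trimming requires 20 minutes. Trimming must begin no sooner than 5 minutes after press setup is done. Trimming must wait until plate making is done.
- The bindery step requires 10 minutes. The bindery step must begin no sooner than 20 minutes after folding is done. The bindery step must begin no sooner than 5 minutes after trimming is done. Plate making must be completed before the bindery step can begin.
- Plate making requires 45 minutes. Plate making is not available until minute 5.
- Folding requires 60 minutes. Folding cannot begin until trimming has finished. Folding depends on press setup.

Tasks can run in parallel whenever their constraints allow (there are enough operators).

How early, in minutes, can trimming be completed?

130

Plate making cannot begin until its own release at minute 5. It runs from minute 5 to 5 + 45 = minute 50.
After plate making (finishes minute 50), press setup can start at minute 50 and finishes at minute 105.
Trimming has to wait for press setup (finishes minute 105, plus 5-minute gap → minute 110); plate making (finishes minute 50). The latest of these is minute 110, so trimming runs minute 110 to 110 + 20 = minute 130.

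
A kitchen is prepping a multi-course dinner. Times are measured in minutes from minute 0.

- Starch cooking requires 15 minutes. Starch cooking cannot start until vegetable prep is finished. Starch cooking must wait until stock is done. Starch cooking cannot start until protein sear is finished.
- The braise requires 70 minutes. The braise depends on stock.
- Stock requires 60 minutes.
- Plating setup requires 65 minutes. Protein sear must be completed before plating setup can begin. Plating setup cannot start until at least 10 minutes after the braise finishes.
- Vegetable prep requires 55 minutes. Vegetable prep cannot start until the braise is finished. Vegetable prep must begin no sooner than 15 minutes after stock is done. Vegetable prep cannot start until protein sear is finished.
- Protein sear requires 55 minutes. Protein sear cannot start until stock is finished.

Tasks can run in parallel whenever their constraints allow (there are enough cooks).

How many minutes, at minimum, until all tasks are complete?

Nothing blocks stock, so it runs from minute 0 to minute 60.
Protein sear waits on stock (finishes minute 60), so it starts at minute 60 and finishes at 60 + 55 = minute 115.
After stock (finishes minute 60), the braise can start at minute 60 and finishes at minute 130.
For plating setup: protein sear (finishes minute 115); the braise (finishes minute 130, plus 10-minute gap → minute 140). Taking the maximum gives a start of minute 140, and it finishes at 140 + 65 = minute 205.
Vegetable prep has to wait for the braise (finishes minute 130); stock (finishes minute 60, plus 15-minute gap → minute 75); protein sear (finishes minute 115). The latest of these is minute 130, so vegetable prep runs minute 130 to 130 + 55 = minute 185.
Starch cooking needs all of vegetable prep (finishes minute 185); stock (finishes minute 60); protein sear (finishes minute 115). That puts its earliest start at minute 185; it finishes at 185 + 15 = minute 200.
All tasks are finished once the last one completes. Finish times: Stock at 60, The braise at 130, Protein sear at 115, Vegetable prep at 185, Starch cooking at 200, Plating setup at 205. The latest is minute 205.

205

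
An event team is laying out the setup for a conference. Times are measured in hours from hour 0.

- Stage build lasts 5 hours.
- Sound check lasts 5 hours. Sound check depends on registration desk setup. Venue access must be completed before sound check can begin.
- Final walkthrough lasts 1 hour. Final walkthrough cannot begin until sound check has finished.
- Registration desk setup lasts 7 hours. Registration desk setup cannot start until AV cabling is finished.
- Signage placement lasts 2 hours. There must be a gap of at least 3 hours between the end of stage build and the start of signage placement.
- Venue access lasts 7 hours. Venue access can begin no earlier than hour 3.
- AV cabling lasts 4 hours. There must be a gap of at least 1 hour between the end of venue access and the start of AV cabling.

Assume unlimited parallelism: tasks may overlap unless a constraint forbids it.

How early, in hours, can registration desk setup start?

15

Venue access cannot begin until its own release at hour 3. It runs from hour 3 to 3 + 7 = hour 10.
After venue access (finishes hour 10, plus 1-hour gap → hour 11), AV cabling can start at hour 11 and finishes at hour 15.
Registration desk setup waits on AV cabling (finishes hour 15), so the earliest it can start is hour 15.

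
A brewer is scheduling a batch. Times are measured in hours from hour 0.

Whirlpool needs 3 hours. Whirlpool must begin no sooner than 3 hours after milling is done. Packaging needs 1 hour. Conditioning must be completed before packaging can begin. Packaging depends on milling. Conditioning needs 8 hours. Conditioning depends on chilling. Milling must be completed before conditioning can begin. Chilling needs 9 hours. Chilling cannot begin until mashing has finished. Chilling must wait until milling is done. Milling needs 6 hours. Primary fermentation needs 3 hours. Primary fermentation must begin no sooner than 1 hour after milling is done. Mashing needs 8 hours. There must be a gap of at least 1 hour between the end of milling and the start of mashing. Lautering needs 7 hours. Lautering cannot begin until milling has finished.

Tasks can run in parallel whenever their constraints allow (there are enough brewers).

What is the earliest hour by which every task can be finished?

33

Milling can start immediately at hour 0; it finishes at hour 6.
Primary fermentation waits on milling (finishes hour 6, plus 1-hour gap → hour 7), so it starts at hour 7 and finishes at 7 + 3 = hour 10.
Whirlpool waits on milling (finishes hour 6, plus 3-hour gap → hour 9), so it starts at hour 9 and finishes at 9 + 3 = hour 12.
After milling (finishes hour 6), lautering can start at hour 6 and finishes at hour 13.
After milling (finishes hour 6, plus 1-hour gap → hour 7), mashing can start at hour 7 and finishes at hour 15.
For chilling: mashing (finishes hour 15); milling (finishes hour 6). Taking the maximum gives a start of hour 15, and it finishes at 15 + 9 = hour 24.
Conditioning needs all of chilling (finishes hour 24); milling (finishes hour 6). That puts its earliest start at hour 24; it finishes at 24 + 8 = hour 32.
Packaging cannot start until conditioning (finishes hour 32); milling (finishes hour 6). The controlling bound is hour 32, so packaging finishes at 32 + 1 = hour 33.
All tasks are finished once the last one completes. Finish times: Milling at 6, Mashing at 15, Lautering at 13, Whirlpool at 12, Chilling at 24, Primary fermentation at 10, Conditioning at 32, Packaging at 33. The latest is hour 33.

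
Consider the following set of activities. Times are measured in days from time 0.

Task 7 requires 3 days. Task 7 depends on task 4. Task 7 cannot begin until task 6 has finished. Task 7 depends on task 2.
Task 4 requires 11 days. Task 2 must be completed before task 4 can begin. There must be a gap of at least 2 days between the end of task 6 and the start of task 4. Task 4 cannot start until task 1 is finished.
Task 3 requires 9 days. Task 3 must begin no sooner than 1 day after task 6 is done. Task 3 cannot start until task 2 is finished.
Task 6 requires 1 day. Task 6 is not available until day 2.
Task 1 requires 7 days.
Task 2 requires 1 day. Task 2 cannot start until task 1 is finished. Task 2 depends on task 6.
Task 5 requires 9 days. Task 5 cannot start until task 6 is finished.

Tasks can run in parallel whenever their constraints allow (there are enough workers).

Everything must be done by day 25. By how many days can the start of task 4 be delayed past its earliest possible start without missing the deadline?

After its own release at day 2, task 6 can start at day 2 and finishes at day 3.
Nothing blocks task 1, so it runs from day 0 to day 7.
Task 2 has to wait for task 1 (finishes day 7); task 6 (finishes day 3). The latest of these is day 7, so task 2 runs day 7 to 7 + 1 = day 8.
Task 4 has to wait for task 2 (finishes day 8); task 6 (finishes day 3, plus 2-day gap → day 5); task 1 (finishes day 7). The latest of these is day 8, so task 4 runs day 8 to 8 + 11 = day 19.

Working backward from the deadline:
Nothing follows task 7; the deadline of day 25 is its only limit. It must start by 25 − 3 = day 22.
Since task 7 (must start by day 22) depends on it, task 4 must finish by day 22. Backing off its 11-day duration gives a latest start of day 11.
So task 4 can start as early as day 8 and as late as day 11, giving 11 − 8 = 3 days of slack.

3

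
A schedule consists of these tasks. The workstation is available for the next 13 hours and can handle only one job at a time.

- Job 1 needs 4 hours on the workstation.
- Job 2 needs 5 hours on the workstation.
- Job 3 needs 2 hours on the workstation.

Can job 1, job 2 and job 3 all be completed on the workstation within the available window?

Yes

Running back to back, the jobs need 4 + 5 + 2 = 11 hours on the workstation.
Since 11 ≤ 13, they fit within the window.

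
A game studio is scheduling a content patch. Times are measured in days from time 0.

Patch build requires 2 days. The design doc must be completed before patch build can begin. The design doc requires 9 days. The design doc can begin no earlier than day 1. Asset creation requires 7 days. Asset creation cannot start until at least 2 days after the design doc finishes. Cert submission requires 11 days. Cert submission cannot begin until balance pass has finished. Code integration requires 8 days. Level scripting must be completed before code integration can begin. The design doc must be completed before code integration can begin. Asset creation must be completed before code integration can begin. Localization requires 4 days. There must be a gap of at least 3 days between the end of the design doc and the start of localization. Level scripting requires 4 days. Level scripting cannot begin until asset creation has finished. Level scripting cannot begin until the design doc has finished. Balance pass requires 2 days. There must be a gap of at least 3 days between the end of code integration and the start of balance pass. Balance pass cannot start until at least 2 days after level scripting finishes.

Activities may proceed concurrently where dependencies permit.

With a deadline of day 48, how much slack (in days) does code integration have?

1

The design doc cannot begin until its own release at day 1. It runs from day 1 to 1 + 9 = day 10.
After the design doc (finishes day 10, plus 2-day gap → day 12), asset creation can start at day 12 and finishes at day 19.
Level scripting needs all of asset creation (finishes day 19); the design doc (finishes day 10). That puts its earliest start at day 19; it finishes at 19 + 4 = day 23.
Code integration needs all of level scripting (finishes day 23); the design doc (finishes day 10); asset creation (finishes day 19). That puts its earliest start at day 23; it finishes at 23 + 8 = day 31.

Working backward from the deadline:
Cert submission has no dependents, so it just needs to finish by day 48. Starting by 48 − 11 = day 37 achieves that.
Balance pass feeds into cert submission (must start by day 37); so balance pass must finish by day 37 and therefore start by day 35.
Code integration has to be done before balance pass (must start by day 35, minus 3-day gap → day 32). That means finishing by day 32, i.e. starting by 32 − 8 = day 24.
So code integration can start as early as day 23 and as late as day 24, giving 24 − 23 = 1 day of slack.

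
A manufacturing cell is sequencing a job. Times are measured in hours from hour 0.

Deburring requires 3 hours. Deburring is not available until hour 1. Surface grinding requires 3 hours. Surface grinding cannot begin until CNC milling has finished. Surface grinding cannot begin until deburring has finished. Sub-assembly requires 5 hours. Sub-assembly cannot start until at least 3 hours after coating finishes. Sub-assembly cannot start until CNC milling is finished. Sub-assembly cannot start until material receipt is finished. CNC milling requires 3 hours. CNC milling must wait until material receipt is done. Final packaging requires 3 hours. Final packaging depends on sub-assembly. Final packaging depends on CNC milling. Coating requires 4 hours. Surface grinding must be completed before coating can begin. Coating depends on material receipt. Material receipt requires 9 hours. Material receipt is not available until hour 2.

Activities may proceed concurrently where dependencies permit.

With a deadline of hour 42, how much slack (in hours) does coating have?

Deburring cannot begin until its own release at hour 1. It runs from hour 1 to 1 + 3 = hour 4.
Material receipt waits on its own release at hour 2, so it starts at hour 2 and finishes at 2 + 9 = hour 11.
After material receipt (finishes hour 11), CNC milling can start at hour 11 and finishes at hour 14.
Surface grinding needs all of CNC milling (finishes hour 14); deburring (finishes hour 4). That puts its earliest start at hour 14; it finishes at 14 + 3 = hour 17.
Coating has to wait for surface grinding (finishes hour 17); material receipt (finishes hour 11). The latest of these is hour 17, so coating runs hour 17 to 17 + 4 = hour 21.

Working backward from the deadline:
Nothing follows final packaging; the deadline of hour 42 is its only limit. It must start by 42 − 3 = hour 39.
Since final packaging (must start by hour 39) depends on it, sub-assembly must finish by hour 39. Backing off its 5-hour duration gives a latest start of hour 34.
Coating must finish before sub-assembly (must start by hour 34, minus 3-hour gap → hour 31). With a 4-hour duration, coating must start by 31 − 4 = hour 27.
So coating can start as early as hour 17 and as late as hour 27, giving 27 − 17 = 10 hours of slack.

10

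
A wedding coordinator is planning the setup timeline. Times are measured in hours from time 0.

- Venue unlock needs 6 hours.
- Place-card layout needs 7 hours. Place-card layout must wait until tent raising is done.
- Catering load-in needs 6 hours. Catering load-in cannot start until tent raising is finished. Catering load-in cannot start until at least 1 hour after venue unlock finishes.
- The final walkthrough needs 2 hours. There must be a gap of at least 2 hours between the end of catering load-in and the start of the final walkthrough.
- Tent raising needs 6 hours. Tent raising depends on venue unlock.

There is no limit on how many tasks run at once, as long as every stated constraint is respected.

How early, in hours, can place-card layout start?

Nothing blocks venue unlock, so it runs from hour 0 to hour 6.
Tent raising cannot begin until venue unlock (finishes hour 6). It runs from hour 6 to 6 + 6 = hour 12.
Place-card layout waits on tent raising (finishes hour 12), so the earliest it can start is hour 12.

12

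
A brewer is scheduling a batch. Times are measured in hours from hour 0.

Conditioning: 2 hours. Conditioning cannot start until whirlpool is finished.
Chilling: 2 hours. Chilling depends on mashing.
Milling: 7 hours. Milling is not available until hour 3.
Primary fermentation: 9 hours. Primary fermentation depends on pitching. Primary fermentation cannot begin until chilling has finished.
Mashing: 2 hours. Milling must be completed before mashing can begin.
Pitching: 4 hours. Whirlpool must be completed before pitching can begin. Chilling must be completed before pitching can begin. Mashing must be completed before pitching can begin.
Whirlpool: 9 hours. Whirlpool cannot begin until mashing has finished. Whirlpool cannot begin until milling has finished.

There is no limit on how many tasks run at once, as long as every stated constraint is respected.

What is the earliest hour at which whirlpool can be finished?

Milling waits on its own release at hour 3, so it starts at hour 3 and finishes at 3 + 7 = hour 10.
After milling (finishes hour 10), mashing can start at hour 10 and finishes at hour 12.
For whirlpool: mashing (finishes hour 12); milling (finishes hour 10). Taking the maximum gives a start of hour 12, and it finishes at 12 + 9 = hour 21.

21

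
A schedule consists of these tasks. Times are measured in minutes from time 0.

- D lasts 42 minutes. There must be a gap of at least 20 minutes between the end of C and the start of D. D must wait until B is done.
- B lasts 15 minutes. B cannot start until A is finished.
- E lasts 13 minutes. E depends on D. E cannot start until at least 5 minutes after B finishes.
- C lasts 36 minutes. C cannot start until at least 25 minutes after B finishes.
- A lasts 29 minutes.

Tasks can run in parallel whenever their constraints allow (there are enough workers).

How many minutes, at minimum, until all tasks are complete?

180

Nothing blocks A, so it runs from minute 0 to minute 29.
B waits on A (finishes minute 29), so it starts at minute 29 and finishes at 29 + 15 = minute 44.
After B (finishes minute 44, plus 25-minute gap → minute 69), C can start at minute 69 and finishes at minute 105.
D has to wait for C (finishes minute 105, plus 20-minute gap → minute 125); B (finishes minute 44). The latest of these is minute 125, so D runs minute 125 to 125 + 42 = minute 167.
For E: D (finishes minute 167); B (finishes minute 44, plus 5-minute gap → minute 49). Taking the maximum gives a start of minute 167, and it finishes at 167 + 13 = minute 180.
All tasks are finished once the last one completes. Finish times: A at 29, B at 44, C at 105, D at 167, E at 180. The latest is minute 180.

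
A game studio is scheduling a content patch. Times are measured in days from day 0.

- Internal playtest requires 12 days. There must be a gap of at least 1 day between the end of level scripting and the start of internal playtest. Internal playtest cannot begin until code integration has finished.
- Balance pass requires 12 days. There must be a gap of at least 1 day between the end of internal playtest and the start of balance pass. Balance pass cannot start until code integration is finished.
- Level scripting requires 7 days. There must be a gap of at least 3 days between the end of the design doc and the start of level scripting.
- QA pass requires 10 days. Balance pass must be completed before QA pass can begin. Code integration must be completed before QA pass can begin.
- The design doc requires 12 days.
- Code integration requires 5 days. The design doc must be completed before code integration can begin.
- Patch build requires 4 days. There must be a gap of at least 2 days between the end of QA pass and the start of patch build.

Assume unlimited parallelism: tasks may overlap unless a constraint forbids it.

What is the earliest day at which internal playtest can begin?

23

Nothing blocks the design doc, so it runs from day 0 to day 12.
Code integration waits on the design doc (finishes day 12), so it starts at day 12 and finishes at 12 + 5 = day 17.
After the design doc (finishes day 12, plus 3-day gap → day 15), level scripting can start at day 15 and finishes at day 22.
Internal playtest waits on level scripting (finishes day 22, plus 1-day gap → day 23); code integration (finishes day 17). The latest of these is day 23, which is the earliest internal playtest can start.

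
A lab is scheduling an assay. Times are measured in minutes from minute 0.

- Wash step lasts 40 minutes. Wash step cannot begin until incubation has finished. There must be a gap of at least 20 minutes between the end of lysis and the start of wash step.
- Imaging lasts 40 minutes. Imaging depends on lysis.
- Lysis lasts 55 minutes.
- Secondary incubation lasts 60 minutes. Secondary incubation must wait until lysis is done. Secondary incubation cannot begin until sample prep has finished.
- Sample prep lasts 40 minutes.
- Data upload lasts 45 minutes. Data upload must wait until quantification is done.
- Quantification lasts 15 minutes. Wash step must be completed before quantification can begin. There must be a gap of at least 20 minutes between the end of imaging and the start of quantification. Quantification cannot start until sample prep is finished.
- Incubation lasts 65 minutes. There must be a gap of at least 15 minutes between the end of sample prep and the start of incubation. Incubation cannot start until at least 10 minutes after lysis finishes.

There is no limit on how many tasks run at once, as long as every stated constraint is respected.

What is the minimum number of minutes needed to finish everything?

230

Lysis has no prerequisites, so it starts at minute 0 and finishes at minute 55.
Imaging waits on lysis (finishes minute 55), so it starts at minute 55 and finishes at 55 + 40 = minute 95.
Nothing blocks sample prep, so it runs from minute 0 to minute 40.
Secondary incubation needs all of lysis (finishes minute 55); sample prep (finishes minute 40). That puts its earliest start at minute 55; it finishes at 55 + 60 = minute 115.
Incubation has to wait for sample prep (finishes minute 40, plus 15-minute gap → minute 55); lysis (finishes minute 55, plus 10-minute gap → minute 65). The latest of these is minute 65, so incubation runs minute 65 to 65 + 65 = minute 130.
Wash step needs all of incubation (finishes minute 130); lysis (finishes minute 55, plus 20-minute gap → minute 75). That puts its earliest start at minute 130; it finishes at 130 + 40 = minute 170.
Quantification cannot start until wash step (finishes minute 170); imaging (finishes minute 95, plus 20-minute gap → minute 115); sample prep (finishes minute 40). The controlling bound is minute 170, so quantification finishes at 170 + 15 = minute 185.
Data upload cannot begin until quantification (finishes minute 185). It runs from minute 185 to 185 + 45 = minute 230.
All tasks are finished once the last one completes. Finish times: Sample prep at 40, Lysis at 55, Incubation at 130, Wash step at 170, Secondary incubation at 115, Imaging at 95, Quantification at 185, Data upload at 230. The latest is minute 230.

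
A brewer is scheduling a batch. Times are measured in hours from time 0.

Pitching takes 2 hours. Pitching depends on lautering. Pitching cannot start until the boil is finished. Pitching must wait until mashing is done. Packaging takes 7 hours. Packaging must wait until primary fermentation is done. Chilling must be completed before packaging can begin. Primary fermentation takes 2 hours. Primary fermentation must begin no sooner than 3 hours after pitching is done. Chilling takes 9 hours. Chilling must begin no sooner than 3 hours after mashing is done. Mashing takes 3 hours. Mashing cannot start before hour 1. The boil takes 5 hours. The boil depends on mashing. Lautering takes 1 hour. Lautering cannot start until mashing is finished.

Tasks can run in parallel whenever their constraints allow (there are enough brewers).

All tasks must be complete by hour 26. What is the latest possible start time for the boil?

Packaging must finish by hour 26; it takes 7 hours, so it must start by 26 − 7 = hour 19.
Primary fermentation must finish before packaging (must start by hour 19). With a 2-hour duration, primary fermentation must start by 19 − 2 = hour 17.
Pitching must finish before primary fermentation (must start by hour 17, minus 3-hour gap → hour 14). With a 2-hour duration, pitching must start by 14 − 2 = hour 12.
The boil feeds into pitching (must start by hour 12); so the boil must finish by hour 12 and therefore start by hour 7.

7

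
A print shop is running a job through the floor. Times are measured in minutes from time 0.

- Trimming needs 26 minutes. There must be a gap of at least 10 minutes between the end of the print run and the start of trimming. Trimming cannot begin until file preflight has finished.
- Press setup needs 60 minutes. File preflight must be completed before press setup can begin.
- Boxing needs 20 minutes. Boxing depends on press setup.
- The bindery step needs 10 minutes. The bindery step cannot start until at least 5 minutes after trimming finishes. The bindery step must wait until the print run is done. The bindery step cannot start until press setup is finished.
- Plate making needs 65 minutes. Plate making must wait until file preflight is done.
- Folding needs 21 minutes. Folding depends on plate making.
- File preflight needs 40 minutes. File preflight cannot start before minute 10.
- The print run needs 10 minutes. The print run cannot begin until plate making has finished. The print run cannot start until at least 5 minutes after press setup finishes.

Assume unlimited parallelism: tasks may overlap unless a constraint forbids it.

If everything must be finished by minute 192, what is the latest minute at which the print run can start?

131

Nothing follows the bindery step; the deadline of minute 192 is its only limit. It must start by 192 − 10 = minute 182.
Trimming has to be done before the bindery step (must start by minute 182, minus 5-minute gap → minute 177). That means finishing by minute 177, i.e. starting by 177 − 26 = minute 151.
The print run feeds trimming (must start by minute 151, minus 10-minute gap → minute 141); the bindery step (must start by minute 182). Taking the minimum, the print run must finish by minute 141 and start by 141 − 10 = minute 131.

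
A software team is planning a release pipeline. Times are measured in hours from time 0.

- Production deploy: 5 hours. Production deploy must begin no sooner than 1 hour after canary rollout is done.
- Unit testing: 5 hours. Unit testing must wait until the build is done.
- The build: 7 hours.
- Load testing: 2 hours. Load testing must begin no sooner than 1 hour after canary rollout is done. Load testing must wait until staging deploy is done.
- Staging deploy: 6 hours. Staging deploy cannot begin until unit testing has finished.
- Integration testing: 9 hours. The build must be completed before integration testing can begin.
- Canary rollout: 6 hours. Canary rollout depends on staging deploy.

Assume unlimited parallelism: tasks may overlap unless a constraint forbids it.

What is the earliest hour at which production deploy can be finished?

30

Nothing blocks the build, so it runs from hour 0 to hour 7.
Unit testing waits on the build (finishes hour 7), so it starts at hour 7 and finishes at 7 + 5 = hour 12.
Staging deploy cannot begin until unit testing (finishes hour 12). It runs from hour 12 to 12 + 6 = hour 18.
Canary rollout waits on staging deploy (finishes hour 18), so it starts at hour 18 and finishes at 18 + 6 = hour 24.
Production deploy cannot begin until canary rollout (finishes hour 24, plus 1-hour gap → hour 25). It runs from hour 25 to 25 + 5 = hour 30.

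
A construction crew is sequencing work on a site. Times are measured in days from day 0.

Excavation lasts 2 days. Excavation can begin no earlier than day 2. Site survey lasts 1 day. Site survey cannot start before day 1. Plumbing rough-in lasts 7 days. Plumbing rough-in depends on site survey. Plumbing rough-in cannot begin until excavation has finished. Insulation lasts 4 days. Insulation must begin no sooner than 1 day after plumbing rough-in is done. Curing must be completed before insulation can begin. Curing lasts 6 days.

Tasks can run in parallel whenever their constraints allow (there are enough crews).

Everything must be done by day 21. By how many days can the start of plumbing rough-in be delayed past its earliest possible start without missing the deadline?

5

After its own release at day 2, excavation can start at day 2 and finishes at day 4.
Site survey waits on its own release at day 1, so it starts at day 1 and finishes at 1 + 1 = day 2.
For plumbing rough-in: site survey (finishes day 2); excavation (finishes day 4). Taking the maximum gives a start of day 4, and it finishes at 4 + 7 = day 11.

Working backward from the deadline:
Nothing follows insulation; the deadline of day 21 is its only limit. It must start by 21 − 4 = day 17.
Since insulation (must start by day 17, minus 1-day gap → day 16) depends on it, plumbing rough-in must finish by day 16. Backing off its 7-day duration gives a latest start of day 9.
So plumbing rough-in can start as early as day 4 and as late as day 9, giving 9 − 4 = 5 days of slack.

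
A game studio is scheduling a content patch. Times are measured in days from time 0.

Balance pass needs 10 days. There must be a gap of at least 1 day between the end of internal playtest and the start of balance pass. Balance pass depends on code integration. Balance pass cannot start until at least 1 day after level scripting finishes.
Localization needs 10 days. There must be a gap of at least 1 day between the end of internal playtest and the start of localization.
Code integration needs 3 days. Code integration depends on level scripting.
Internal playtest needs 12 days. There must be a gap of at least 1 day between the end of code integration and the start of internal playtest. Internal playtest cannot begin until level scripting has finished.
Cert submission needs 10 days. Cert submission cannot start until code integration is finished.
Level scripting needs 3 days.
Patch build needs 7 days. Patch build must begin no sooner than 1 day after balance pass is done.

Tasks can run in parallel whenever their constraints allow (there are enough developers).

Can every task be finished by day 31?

No

Nothing blocks level scripting, so it runs from day 0 to day 3.
After level scripting (finishes day 3), code integration can start at day 3 and finishes at day 6.
Cert submission cannot begin until code integration (finishes day 6). It runs from day 6 to 6 + 10 = day 16.
Internal playtest has to wait for code integration (finishes day 6, plus 1-day gap → day 7); level scripting (finishes day 3). The latest of these is day 7, so internal playtest runs day 7 to 7 + 12 = day 19.
After internal playtest (finishes day 19, plus 1-day gap → day 20), localization can start at day 20 and finishes at day 30.
For balance pass: internal playtest (finishes day 19, plus 1-day gap → day 20); code integration (finishes day 6); level scripting (finishes day 3, plus 1-day gap → day 4). Taking the maximum gives a start of day 20, and it finishes at 20 + 10 = day 30.
Patch build cannot begin until balance pass (finishes day 30, plus 1-day gap → day 31). It runs from day 31 to 31 + 7 = day 38.
The earliest everything can be done is day 38, which is after the deadline of 31, so it is not possible.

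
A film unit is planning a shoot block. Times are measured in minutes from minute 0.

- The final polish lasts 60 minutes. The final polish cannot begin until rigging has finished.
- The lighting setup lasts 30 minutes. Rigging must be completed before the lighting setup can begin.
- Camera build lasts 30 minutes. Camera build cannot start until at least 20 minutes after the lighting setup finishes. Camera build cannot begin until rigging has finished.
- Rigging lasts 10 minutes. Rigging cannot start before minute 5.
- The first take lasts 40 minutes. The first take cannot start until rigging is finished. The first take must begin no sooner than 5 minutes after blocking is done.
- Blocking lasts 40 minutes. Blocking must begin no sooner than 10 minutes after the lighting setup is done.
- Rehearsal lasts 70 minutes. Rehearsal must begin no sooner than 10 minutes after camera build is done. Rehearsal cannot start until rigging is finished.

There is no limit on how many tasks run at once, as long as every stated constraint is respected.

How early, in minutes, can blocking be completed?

95

Rigging waits on its own release at minute 5, so it starts at minute 5 and finishes at 5 + 10 = minute 15.
After rigging (finishes minute 15), the lighting setup can start at minute 15 and finishes at minute 45.
Blocking cannot begin until the lighting setup (finishes minute 45, plus 10-minute gap → minute 55). It runs from minute 55 to 55 + 40 = minute 95.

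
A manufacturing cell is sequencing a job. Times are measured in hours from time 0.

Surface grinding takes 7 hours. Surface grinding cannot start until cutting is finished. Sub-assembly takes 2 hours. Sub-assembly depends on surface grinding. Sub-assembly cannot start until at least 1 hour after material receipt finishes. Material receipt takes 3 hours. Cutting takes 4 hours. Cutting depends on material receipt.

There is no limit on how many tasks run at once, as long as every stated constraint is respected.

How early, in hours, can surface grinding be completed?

14

Material receipt has no prerequisites, so it starts at hour 0 and finishes at hour 3.
After material receipt (finishes hour 3), cutting can start at hour 3 and finishes at hour 7.
Surface grinding waits on cutting (finishes hour 7), so it starts at hour 7 and finishes at 7 + 7 = hour 14.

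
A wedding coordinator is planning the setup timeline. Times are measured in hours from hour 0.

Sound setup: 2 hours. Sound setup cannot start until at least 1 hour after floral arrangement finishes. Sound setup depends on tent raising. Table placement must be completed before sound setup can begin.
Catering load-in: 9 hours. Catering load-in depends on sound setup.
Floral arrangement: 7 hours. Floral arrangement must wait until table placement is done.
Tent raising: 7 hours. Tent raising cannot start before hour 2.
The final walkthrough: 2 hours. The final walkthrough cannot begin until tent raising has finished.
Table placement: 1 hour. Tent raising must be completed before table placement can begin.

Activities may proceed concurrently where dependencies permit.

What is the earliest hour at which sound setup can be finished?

Tent raising waits on its own release at hour 2, so it starts at hour 2 and finishes at 2 + 7 = hour 9.
Table placement waits on tent raising (finishes hour 9), so it starts at hour 9 and finishes at 9 + 1 = hour 10.
Floral arrangement cannot begin until table placement (finishes hour 10). It runs from hour 10 to 10 + 7 = hour 17.
Sound setup needs all of floral arrangement (finishes hour 17, plus 1-hour gap → hour 18); tent raising (finishes hour 9); table placement (finishes hour 10). That puts its earliest start at hour 18; it finishes at 18 + 2 = hour 20.

20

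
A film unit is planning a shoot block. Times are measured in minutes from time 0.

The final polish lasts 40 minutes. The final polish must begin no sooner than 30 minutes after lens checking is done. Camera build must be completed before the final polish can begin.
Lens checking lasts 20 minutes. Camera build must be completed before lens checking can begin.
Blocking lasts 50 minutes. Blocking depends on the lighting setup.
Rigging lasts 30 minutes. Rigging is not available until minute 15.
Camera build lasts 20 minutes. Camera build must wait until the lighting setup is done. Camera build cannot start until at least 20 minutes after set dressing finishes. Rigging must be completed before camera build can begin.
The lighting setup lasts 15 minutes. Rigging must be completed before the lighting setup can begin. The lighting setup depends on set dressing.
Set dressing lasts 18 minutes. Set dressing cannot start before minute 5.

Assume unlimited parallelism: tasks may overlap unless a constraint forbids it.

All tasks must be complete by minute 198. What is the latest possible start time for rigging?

43

To finish by minute 198, the final polish (duration 40) must start no later than minute 158.
Since the final polish (must start by minute 158, minus 30-minute gap → minute 128) depends on it, lens checking must finish by minute 128. Backing off its 20-minute duration gives a latest start of minute 108.
For camera build: lens checking (must start by minute 108); the final polish (must start by minute 158). The most restrictive is minute 108; with a 20-minute duration, camera build must start by minute 88.
Blocking has no dependents, so it just needs to finish by minute 198. Starting by 198 − 50 = minute 148 achieves that.
The lighting setup feeds camera build (must start by minute 88); blocking (must start by minute 148). Taking the minimum, the lighting setup must finish by minute 88 and start by 88 − 15 = minute 73.
Rigging has several dependents: the lighting setup (must start by minute 73); camera build (must start by minute 88). The earliest of those limits is minute 73, so rigging must start by 73 − 30 = minute 43.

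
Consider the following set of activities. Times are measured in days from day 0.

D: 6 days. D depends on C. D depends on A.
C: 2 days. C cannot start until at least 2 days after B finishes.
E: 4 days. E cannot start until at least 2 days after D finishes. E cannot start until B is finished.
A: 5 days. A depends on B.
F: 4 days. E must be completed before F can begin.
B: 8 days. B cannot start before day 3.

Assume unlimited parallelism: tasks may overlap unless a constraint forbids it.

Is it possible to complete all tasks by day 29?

After its own release at day 3, B can start at day 3 and finishes at day 11.
C cannot begin until B (finishes day 11, plus 2-day gap → day 13). It runs from day 13 to 13 + 2 = day 15.
A cannot begin until B (finishes day 11). It runs from day 11 to 11 + 5 = day 16.
D needs all of C (finishes day 15); A (finishes day 16). That puts its earliest start at day 16; it finishes at 16 + 6 = day 22.
E has to wait for D (finishes day 22, plus 2-day gap → day 24); B (finishes day 11). The latest of these is day 24, so E runs day 24 to 24 + 4 = day 28.
After E (finishes day 28), F can start at day 28 and finishes at day 32.
The earliest everything can be done is day 32, which is after the deadline of 29, so it is not possible.

No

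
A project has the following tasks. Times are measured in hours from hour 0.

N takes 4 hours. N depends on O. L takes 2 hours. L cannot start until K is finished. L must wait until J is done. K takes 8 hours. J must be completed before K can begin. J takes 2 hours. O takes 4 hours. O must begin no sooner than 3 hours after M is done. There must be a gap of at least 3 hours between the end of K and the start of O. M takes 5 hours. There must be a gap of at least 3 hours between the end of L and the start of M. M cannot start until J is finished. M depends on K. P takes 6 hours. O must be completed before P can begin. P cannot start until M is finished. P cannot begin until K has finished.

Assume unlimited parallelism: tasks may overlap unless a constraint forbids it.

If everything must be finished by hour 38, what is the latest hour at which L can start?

To finish by hour 38, N (duration 4) must start no later than hour 34.
Nothing follows P; the deadline of hour 38 is its only limit. It must start by 38 − 6 = hour 32.
O must finish in time for N (must start by hour 34); P (must start by hour 32). The tightest is hour 32, so O must start by 32 − 4 = hour 28.
For M: O (must start by hour 28, minus 3-hour gap → hour 25); P (must start by hour 32). The most restrictive is hour 25; with a 5-hour duration, M must start by hour 20.
L feeds into M (must start by hour 20, minus 3-hour gap → hour 17); so L must finish by hour 17 and therefore start by hour 15.

15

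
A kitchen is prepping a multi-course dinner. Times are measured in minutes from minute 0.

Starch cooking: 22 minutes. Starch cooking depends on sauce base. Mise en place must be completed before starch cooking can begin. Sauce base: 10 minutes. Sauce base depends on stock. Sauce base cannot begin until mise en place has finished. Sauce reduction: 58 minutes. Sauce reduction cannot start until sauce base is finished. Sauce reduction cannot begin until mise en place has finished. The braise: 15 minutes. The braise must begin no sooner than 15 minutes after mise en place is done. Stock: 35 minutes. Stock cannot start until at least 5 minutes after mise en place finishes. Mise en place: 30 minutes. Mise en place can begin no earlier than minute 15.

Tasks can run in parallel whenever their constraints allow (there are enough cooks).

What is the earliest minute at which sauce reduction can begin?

After its own release at minute 15, mise en place can start at minute 15 and finishes at minute 45.
Stock cannot begin until mise en place (finishes minute 45, plus 5-minute gap → minute 50). It runs from minute 50 to 50 + 35 = minute 85.
Sauce base has to wait for stock (finishes minute 85); mise en place (finishes minute 45). The latest of these is minute 85, so sauce base runs minute 85 to 85 + 10 = minute 95.
Sauce reduction waits on sauce base (finishes minute 95); mise en place (finishes minute 45). The latest of these is minute 95, which is the earliest sauce reduction can start.

95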